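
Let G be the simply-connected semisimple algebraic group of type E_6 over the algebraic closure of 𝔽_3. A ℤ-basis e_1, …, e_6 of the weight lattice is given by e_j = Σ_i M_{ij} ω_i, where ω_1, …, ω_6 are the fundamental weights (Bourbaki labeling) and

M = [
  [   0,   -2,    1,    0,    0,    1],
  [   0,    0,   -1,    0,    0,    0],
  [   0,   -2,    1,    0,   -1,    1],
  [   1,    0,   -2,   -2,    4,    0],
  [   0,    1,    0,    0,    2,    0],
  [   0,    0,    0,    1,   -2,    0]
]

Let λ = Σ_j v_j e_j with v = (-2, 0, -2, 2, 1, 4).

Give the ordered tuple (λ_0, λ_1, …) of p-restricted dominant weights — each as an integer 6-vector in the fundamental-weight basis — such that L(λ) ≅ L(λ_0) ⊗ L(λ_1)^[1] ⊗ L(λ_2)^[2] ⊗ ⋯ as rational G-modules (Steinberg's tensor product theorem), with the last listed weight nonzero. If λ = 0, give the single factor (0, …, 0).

((2, 2, 1, 2, 2, 0),)

In the fundamental-weight basis, λ has coordinates c = M·v (v = (-2, 0, -2, 2, 1, 4)):
  c_1 = 0*-2 + -2*0 + 1*-2 + 0*2 + 0*1 + 1*4 = 2
  c_2 = 0*-2 + 0*0 + -1*-2 + 0*2 + 0*1 + 0*4 = 2
  c_3 = 0*-2 + -2*0 + 1*-2 + 0*2 + -1*1 + 1*4 = 1
  c_4 = 1*-2 + 0*0 + -2*-2 + -2*2 + 4*1 + 0*4 = 2
  c_5 = 0*-2 + 1*0 + 0*-2 + 0*2 + 2*1 + 0*4 = 2
  c_6 = 0*-2 + 0*0 + 0*-2 + 1*2 + -2*1 + 0*4 = 0
Expand coordinatewise in base 3:
  c_1 = 2 = 2·3^0
  c_2 = 2 = 2·3^0
  c_3 = 1 = 1·3^0
  c_4 = 2 = 2·3^0
  c_5 = 2 = 2·3^0
  c_6 = 0
p-restricted factor λ_0 = (2, 2, 1, 2, 2, 0)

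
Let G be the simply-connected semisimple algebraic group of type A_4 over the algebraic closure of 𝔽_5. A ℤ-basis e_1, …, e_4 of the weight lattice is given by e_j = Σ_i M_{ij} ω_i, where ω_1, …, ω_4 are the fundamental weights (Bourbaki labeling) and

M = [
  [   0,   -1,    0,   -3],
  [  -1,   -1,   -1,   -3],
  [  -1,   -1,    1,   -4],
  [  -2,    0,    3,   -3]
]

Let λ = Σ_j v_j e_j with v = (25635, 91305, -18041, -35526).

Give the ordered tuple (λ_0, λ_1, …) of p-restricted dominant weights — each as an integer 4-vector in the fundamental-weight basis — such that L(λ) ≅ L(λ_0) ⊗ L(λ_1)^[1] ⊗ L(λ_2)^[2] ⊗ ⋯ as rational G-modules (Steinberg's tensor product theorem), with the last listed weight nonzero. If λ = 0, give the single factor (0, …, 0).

((3, 4, 3, 0), (4, 0, 4, 2), (0, 2, 4, 2), (2, 1, 1, 4), (4, 2, 1, 1), (4, 2, 2, 0))

Converting to the ω-basis (c_i = row i of M dotted with v = (25635, 91305, -18041, -35526)):
  c_1 = 0*25635 + -1*91305 + 0*-18041 + -3*-35526 = 15273
  c_2 = -1*25635 + -1*91305 + -1*-18041 + -3*-35526 = 7679
  c_3 = -1*25635 + -1*91305 + 1*-18041 + -4*-35526 = 7123
  c_4 = -2*25635 + 0*91305 + 3*-18041 + -3*-35526 = 1185
p = 5; digits c_i = Σ_j d_{ij}·5^j, 0 ≤ d_{ij} < 5:
  c_1 = 15273 = 3·5^0 + 4·5^1 + 0·5^2 + 2·5^3 + 4·5^4 + 4·5^5
  c_2 = 7679 = 4·5^0 + 0·5^1 + 2·5^2 + 1·5^3 + 2·5^4 + 2·5^5
  c_3 = 7123 = 3·5^0 + 4·5^1 + 4·5^2 + 1·5^3 + 1·5^4 + 2·5^5
  c_4 = 1185 = 0·5^0 + 2·5^1 + 2·5^2 + 4·5^3 + 1·5^4
Factor λ_0 = (3, 4, 3, 0)
Factor λ_1 = (4, 0, 4, 2)
Factor λ_2 = (0, 2, 4, 2)
Factor λ_3 = (2, 1, 1, 4)
Factor λ_4 = (4, 2, 1, 1)
Factor λ_5 = (4, 2, 2, 0)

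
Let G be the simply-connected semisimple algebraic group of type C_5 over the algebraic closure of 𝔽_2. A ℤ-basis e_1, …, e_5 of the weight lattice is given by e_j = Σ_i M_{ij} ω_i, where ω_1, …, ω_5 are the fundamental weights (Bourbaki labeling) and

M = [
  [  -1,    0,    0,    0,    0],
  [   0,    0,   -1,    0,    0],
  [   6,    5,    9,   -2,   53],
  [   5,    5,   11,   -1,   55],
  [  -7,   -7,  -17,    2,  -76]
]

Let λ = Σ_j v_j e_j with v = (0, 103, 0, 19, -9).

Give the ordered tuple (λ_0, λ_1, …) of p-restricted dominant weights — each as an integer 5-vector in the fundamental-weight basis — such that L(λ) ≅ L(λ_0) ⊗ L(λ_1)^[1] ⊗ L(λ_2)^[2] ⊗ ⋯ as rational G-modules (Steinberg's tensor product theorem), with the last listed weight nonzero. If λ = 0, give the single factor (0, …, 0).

((0, 0, 0, 1, 1),)

Change of basis e → ω: c = M·v where v = (0, 103, 0, 19, -9):
  c_1 = (-1)·(0) + 0·103 + 0·0 + 0·19 + (0)·(-9) = 0
  c_2 = 0·0 + 0·103 + (-1)·(0) + 0·19 + (0)·(-9) = 0
  c_3 = 6·0 + 5·103 + 9·0 + (-2)·(19) + (53)·(-9) = 0
  c_4 = 5·0 + 5·103 + 11·0 + (-1)·(19) + (55)·(-9) = 1
  c_5 = (-7)·(0) + (-7)·(103) + (-17)·(0) + 2·19 + (-76)·(-9) = 1
Expand coordinatewise in base 2:
  c_1 = 0
  c_2 = 0
  c_3 = 0
  c_4 = 1 = 1·2^0
  c_5 = 1 = 1·2^0
p-restricted factor λ_0 = (0, 0, 0, 1, 1)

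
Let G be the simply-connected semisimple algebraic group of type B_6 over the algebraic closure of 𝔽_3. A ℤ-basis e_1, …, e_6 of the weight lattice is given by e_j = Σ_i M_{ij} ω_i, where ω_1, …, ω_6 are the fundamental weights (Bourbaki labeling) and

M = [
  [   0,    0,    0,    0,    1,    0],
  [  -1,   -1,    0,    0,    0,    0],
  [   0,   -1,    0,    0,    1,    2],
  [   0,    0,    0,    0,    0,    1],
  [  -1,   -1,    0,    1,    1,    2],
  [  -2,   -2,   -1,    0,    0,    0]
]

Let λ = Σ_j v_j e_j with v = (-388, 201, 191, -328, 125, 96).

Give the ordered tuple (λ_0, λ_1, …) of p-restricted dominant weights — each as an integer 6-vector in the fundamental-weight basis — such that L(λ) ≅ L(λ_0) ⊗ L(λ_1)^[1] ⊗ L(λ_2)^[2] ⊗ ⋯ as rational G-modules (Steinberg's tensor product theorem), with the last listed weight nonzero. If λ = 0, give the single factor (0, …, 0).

((2, 1, 2, 0, 2, 0), (2, 2, 2, 2, 1, 1), (1, 2, 0, 1, 1, 2), (1, 0, 1, 0, 0, 0), (1, 2, 1, 1, 2, 2))

Compute c_i = Σ_j M_{ij} v_j with v = (-388, 201, 191, -328, 125, 96):
  c_1 = 0*-388 + 0*201 + 0*191 + 0*-328 + 1*125 + 0*96 = 125
  c_2 = -1*-388 + -1*201 + 0*191 + 0*-328 + 0*125 + 0*96 = 187
  c_3 = 0*-388 + -1*201 + 0*191 + 0*-328 + 1*125 + 2*96 = 116
  c_4 = 0*-388 + 0*201 + 0*191 + 0*-328 + 0*125 + 1*96 = 96
  c_5 = -1*-388 + -1*201 + 0*191 + 1*-328 + 1*125 + 2*96 = 176
  c_6 = -2*-388 + -2*201 + -1*191 + 0*-328 + 0*125 + 0*96 = 183
p = 3; digits c_i = Σ_j d_{ij}·3^j, 0 ≤ d_{ij} < 3:
  c_1 = 125 = 2·3^0 + 2·3^1 + 1·3^2 + 1·3^3 + 1·3^4
  c_2 = 187 = 1·3^0 + 2·3^1 + 2·3^2 + 0·3^3 + 2·3^4
  c_3 = 116 = 2·3^0 + 2·3^1 + 0·3^2 + 1·3^3 + 1·3^4
  c_4 = 96 = 0·3^0 + 2·3^1 + 1·3^2 + 0·3^3 + 1·3^4
  c_5 = 176 = 2·3^0 + 1·3^1 + 1·3^2 + 0·3^3 + 2·3^4
  c_6 = 183 = 0·3^0 + 1·3^1 + 2·3^2 + 0·3^3 + 2·3^4
λ_0 = (2, 1, 2, 0, 2, 0)
λ_1 = (2, 2, 2, 2, 1, 1)
λ_2 = (1, 2, 0, 1, 1, 2)
λ_3 = (1, 0, 1, 0, 0, 0)
λ_4 = (1, 2, 1, 1, 2, 2)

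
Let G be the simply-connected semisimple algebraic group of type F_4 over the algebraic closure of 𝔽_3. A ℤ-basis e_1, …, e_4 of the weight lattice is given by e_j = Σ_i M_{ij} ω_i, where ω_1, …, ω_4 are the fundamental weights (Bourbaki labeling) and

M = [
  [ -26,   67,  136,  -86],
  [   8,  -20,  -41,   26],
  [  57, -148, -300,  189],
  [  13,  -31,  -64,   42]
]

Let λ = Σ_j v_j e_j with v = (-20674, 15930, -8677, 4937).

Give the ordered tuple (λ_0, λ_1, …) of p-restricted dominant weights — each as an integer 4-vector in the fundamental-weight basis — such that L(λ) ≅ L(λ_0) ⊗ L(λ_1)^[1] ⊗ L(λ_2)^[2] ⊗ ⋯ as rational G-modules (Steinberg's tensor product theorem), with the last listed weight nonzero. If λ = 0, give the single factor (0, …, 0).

((0, 1, 0, 0), (0, 0, 0, 0), (2, 2, 0, 1), (0, 1, 2, 0), (2, 1, 1, 1))

Compute c_i = Σ_j M_{ij} v_j with v = (-20674, 15930, -8677, 4937):
  c_1 = -26*-20674 + 67*15930 + 136*-8677 + -86*4937 = 180
  c_2 = 8*-20674 + -20*15930 + -41*-8677 + 26*4937 = 127
  c_3 = 57*-20674 + -148*15930 + -300*-8677 + 189*4937 = 135
  c_4 = 13*-20674 + -31*15930 + -64*-8677 + 42*4937 = 90
Base-3 expansion of each c_i:
  c_1 = 180 = 0·3^0 + 0·3^1 + 2·3^2 + 0·3^3 + 2·3^4
  c_2 = 127 = 1·3^0 + 0·3^1 + 2·3^2 + 1·3^3 + 1·3^4
  c_3 = 135 = 0·3^0 + 0·3^1 + 0·3^2 + 2·3^3 + 1·3^4
  c_4 = 90 = 0·3^0 + 0·3^1 + 1·3^2 + 0·3^3 + 1·3^4
λ_0 = (0, 1, 0, 0)
λ_1 = (0, 0, 0, 0)
λ_2 = (2, 2, 0, 1)
λ_3 = (0, 1, 2, 0)
λ_4 = (2, 1, 1, 1)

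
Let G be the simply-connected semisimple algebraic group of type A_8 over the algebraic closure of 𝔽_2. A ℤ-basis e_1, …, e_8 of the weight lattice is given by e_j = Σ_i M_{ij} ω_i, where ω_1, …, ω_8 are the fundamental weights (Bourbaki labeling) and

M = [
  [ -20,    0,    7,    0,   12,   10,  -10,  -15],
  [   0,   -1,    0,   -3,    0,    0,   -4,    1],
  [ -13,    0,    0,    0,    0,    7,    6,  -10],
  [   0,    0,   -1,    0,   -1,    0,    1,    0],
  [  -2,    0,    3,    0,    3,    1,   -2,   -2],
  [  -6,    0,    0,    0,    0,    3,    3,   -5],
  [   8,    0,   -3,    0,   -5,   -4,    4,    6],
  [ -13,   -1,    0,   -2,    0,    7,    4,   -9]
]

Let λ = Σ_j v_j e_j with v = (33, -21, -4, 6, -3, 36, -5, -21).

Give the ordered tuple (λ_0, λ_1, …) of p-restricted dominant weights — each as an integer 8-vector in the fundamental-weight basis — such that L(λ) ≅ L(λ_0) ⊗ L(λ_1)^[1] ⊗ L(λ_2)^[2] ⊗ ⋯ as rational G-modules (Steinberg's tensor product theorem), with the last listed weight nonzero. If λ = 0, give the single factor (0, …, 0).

ω-coordinates c = M·v, v = (33, -21, -4, 6, -3, 36, -5, -21):
  c_1 = -20*33 + 0*-21 + 7*-4 + 0*6 + 12*-3 + 10*36 + -10*-5 + -15*-21 = 1
  c_2 = 0*33 + -1*-21 + 0*-4 + -3*6 + 0*-3 + 0*36 + -4*-5 + 1*-21 = 2
  c_3 = -13*33 + 0*-21 + 0*-4 + 0*6 + 0*-3 + 7*36 + 6*-5 + -10*-21 = 3
  c_4 = 0*33 + 0*-21 + -1*-4 + 0*6 + -1*-3 + 0*36 + 1*-5 + 0*-21 = 2
  c_5 = -2*33 + 0*-21 + 3*-4 + 0*6 + 3*-3 + 1*36 + -2*-5 + -2*-21 = 1
  c_6 = -6*33 + 0*-21 + 0*-4 + 0*6 + 0*-3 + 3*36 + 3*-5 + -5*-21 = 0
  c_7 = 8*33 + 0*-21 + -3*-4 + 0*6 + -5*-3 + -4*36 + 4*-5 + 6*-21 = 1
  c_8 = -13*33 + -1*-21 + 0*-4 + -2*6 + 0*-3 + 7*36 + 4*-5 + -9*-21 = 1
p = 2; digits c_i = Σ_j d_{ij}·2^j, 0 ≤ d_{ij} < 2:
  c_1 = 1 = 1·2^0
  c_2 = 2 = 0·2^0 + 1·2^1
  c_3 = 3 = 1·2^0 + 1·2^1
  c_4 = 2 = 0·2^0 + 1·2^1
  c_5 = 1 = 1·2^0
  c_6 = 0
  c_7 = 1 = 1·2^0
  c_8 = 1 = 1·2^0
Factor λ_0 = (1, 0, 1, 0, 1, 0, 1, 1)
Factor λ_1 = (0, 1, 1, 1, 0, 0, 0, 0)

((1, 0, 1, 0, 1, 0, 1, 1), (0, 1, 1, 1, 0, 0, 0, 0))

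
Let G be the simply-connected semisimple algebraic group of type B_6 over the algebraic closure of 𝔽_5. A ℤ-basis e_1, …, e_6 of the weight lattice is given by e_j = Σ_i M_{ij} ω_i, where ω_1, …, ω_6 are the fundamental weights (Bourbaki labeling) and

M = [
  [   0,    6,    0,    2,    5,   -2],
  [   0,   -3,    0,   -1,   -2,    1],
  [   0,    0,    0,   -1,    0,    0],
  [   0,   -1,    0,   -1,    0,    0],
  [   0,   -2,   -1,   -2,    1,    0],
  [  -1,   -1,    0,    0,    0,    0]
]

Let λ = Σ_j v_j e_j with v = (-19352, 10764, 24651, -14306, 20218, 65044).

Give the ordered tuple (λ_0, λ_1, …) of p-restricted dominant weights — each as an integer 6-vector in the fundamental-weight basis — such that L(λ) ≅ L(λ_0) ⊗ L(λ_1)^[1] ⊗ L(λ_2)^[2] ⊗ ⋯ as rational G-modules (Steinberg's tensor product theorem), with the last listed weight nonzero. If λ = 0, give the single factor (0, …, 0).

((4, 2, 1, 2, 1, 3), (4, 4, 1, 3, 0, 2), (3, 4, 2, 1, 1, 3), (0, 2, 4, 3, 1, 3), (1, 0, 2, 0, 4, 3), (2, 2, 4, 1, 0, 2))

In the fundamental-weight basis, λ has coordinates c = M·v (v = (-19352, 10764, 24651, -14306, 20218, 65044)):
  c_1 = 0*-19352 + 6*10764 + 0*24651 + 2*-14306 + 5*20218 + -2*65044 = 6974
  c_2 = 0*-19352 + -3*10764 + 0*24651 + -1*-14306 + -2*20218 + 1*65044 = 6622
  c_3 = 0*-19352 + 0*10764 + 0*24651 + -1*-14306 + 0*20218 + 0*65044 = 14306
  c_4 = 0*-19352 + -1*10764 + 0*24651 + -1*-14306 + 0*20218 + 0*65044 = 3542
  c_5 = 0*-19352 + -2*10764 + -1*24651 + -2*-14306 + 1*20218 + 0*65044 = 2651
  c_6 = -1*-19352 + -1*10764 + 0*24651 + 0*-14306 + 0*20218 + 0*65044 = 8588
Writing each c_i in base p = 5:
  c_1 = 6974 = 4·5^0 + 4·5^1 + 3·5^2 + 0·5^3 + 1·5^4 + 2·5^5
  c_2 = 6622 = 2·5^0 + 4·5^1 + 4·5^2 + 2·5^3 + 0·5^4 + 2·5^5
  c_3 = 14306 = 1·5^0 + 1·5^1 + 2·5^2 + 4·5^3 + 2·5^4 + 4·5^5
  c_4 = 3542 = 2·5^0 + 3·5^1 + 1·5^2 + 3·5^3 + 0·5^4 + 1·5^5
  c_5 = 2651 = 1·5^0 + 0·5^1 + 1·5^2 + 1·5^3 + 4·5^4
  c_6 = 8588 = 3·5^0 + 2·5^1 + 3·5^2 + 3·5^3 + 3·5^4 + 2·5^5
λ_0 = (4, 2, 1, 2, 1, 3)
λ_1 = (4, 4, 1, 3, 0, 2)
λ_2 = (3, 4, 2, 1, 1, 3)
λ_3 = (0, 2, 4, 3, 1, 3)
λ_4 = (1, 0, 2, 0, 4, 3)
λ_5 = (2, 2, 4, 1, 0, 2)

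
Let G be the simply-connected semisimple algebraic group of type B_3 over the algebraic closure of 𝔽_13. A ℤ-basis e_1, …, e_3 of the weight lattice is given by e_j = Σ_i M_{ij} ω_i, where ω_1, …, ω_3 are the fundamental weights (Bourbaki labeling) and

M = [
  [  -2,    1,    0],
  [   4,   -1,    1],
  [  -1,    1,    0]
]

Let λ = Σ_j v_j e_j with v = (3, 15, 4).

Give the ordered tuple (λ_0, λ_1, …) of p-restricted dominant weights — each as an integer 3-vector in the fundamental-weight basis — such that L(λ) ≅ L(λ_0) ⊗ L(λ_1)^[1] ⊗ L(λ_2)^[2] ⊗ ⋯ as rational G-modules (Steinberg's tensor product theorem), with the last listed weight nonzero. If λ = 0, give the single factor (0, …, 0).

((9, 1, 12),)

ω-coordinates c = M·v, v = (3, 15, 4):
  c_1 = (-2)·(3) + (1)·(15) + (0)·(4) = 9
  c_2 = (4)·(3) + (-1)·(15) + (1)·(4) = 1
  c_3 = (-1)·(3) + (1)·(15) + (0)·(4) = 12
Expand coordinatewise in base 13:
  c_1 = 9 = 9·13^0
  c_2 = 1 = 1·13^0
  c_3 = 12 = 12·13^0
p-restricted factor λ_0 = (9, 1, 12)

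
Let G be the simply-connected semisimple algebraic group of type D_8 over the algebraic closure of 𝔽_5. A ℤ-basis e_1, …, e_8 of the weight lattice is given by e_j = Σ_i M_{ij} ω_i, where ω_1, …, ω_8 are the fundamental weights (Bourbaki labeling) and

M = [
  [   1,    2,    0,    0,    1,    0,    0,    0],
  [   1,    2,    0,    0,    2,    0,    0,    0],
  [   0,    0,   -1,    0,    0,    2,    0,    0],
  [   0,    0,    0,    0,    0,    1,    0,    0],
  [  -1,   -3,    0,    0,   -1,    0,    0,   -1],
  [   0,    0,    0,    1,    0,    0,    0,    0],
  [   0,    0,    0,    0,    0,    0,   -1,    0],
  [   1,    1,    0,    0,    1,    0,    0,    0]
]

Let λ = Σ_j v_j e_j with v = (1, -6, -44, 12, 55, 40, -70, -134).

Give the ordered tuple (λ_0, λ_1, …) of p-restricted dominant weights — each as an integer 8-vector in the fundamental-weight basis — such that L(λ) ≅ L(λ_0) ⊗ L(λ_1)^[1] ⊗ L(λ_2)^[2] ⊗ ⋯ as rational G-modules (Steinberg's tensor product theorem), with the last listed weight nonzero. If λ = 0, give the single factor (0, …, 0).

In the fundamental-weight basis, λ has coordinates c = M·v (v = (1, -6, -44, 12, 55, 40, -70, -134)):
  c_1 = 1*1 + 2*-6 + 0*-44 + 0*12 + 1*55 + 0*40 + 0*-70 + 0*-134 = 44
  c_2 = 1*1 + 2*-6 + 0*-44 + 0*12 + 2*55 + 0*40 + 0*-70 + 0*-134 = 99
  c_3 = 0*1 + 0*-6 + -1*-44 + 0*12 + 0*55 + 2*40 + 0*-70 + 0*-134 = 124
  c_4 = 0*1 + 0*-6 + 0*-44 + 0*12 + 0*55 + 1*40 + 0*-70 + 0*-134 = 40
  c_5 = -1*1 + -3*-6 + 0*-44 + 0*12 + -1*55 + 0*40 + 0*-70 + -1*-134 = 96
  c_6 = 0*1 + 0*-6 + 0*-44 + 1*12 + 0*55 + 0*40 + 0*-70 + 0*-134 = 12
  c_7 = 0*1 + 0*-6 + 0*-44 + 0*12 + 0*55 + 0*40 + -1*-70 + 0*-134 = 70
  c_8 = 1*1 + 1*-6 + 0*-44 + 0*12 + 1*55 + 0*40 + 0*-70 + 0*-134 = 50
p = 5; digits c_i = Σ_j d_{ij}·5^j, 0 ≤ d_{ij} < 5:
  c_1 = 44 = 4·5^0 + 3·5^1 + 1·5^2
  c_2 = 99 = 4·5^0 + 4·5^1 + 3·5^2
  c_3 = 124 = 4·5^0 + 4·5^1 + 4·5^2
  c_4 = 40 = 0·5^0 + 3·5^1 + 1·5^2
  c_5 = 96 = 1·5^0 + 4·5^1 + 3·5^2
  c_6 = 12 = 2·5^0 + 2·5^1
  c_7 = 70 = 0·5^0 + 4·5^1 + 2·5^2
  c_8 = 50 = 0·5^0 + 0·5^1 + 2·5^2
Factor λ_0 = (4, 4, 4, 0, 1, 2, 0, 0)
Factor λ_1 = (3, 4, 4, 3, 4, 2, 4, 0)
Factor λ_2 = (1, 3, 4, 1, 3, 0, 2, 2)

((4, 4, 4, 0, 1, 2, 0, 0), (3, 4, 4, 3, 4, 2, 4, 0), (1, 3, 4, 1, 3, 0, 2, 2))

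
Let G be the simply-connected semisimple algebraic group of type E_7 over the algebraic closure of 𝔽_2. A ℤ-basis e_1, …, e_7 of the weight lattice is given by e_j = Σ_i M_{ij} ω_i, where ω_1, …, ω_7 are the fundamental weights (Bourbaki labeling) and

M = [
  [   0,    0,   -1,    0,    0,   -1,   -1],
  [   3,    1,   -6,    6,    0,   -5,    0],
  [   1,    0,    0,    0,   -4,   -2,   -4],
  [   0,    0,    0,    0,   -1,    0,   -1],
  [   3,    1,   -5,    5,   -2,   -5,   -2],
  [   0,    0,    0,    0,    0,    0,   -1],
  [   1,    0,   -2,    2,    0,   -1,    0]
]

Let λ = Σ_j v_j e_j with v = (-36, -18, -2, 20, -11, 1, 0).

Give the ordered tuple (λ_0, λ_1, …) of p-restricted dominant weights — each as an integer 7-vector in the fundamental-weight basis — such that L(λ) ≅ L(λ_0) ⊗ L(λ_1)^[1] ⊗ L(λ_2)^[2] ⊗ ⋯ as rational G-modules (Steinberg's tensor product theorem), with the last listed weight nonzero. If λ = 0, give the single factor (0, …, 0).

((1, 1, 0, 1, 1, 0, 1), (0, 0, 1, 1, 0, 0, 1), (0, 0, 1, 0, 0, 0, 1), (0, 0, 0, 1, 0, 0, 0))

Change of basis e → ω: c = M·v where v = (-36, -18, -2, 20, -11, 1, 0):
  c_1 = 0*-36 + 0*-18 + -1*-2 + 0*20 + 0*-11 + -1*1 + -1*0 = 1
  c_2 = 3*-36 + 1*-18 + -6*-2 + 6*20 + 0*-11 + -5*1 + 0*0 = 1
  c_3 = 1*-36 + 0*-18 + 0*-2 + 0*20 + -4*-11 + -2*1 + -4*0 = 6
  c_4 = 0*-36 + 0*-18 + 0*-2 + 0*20 + -1*-11 + 0*1 + -1*0 = 11
  c_5 = 3*-36 + 1*-18 + -5*-2 + 5*20 + -2*-11 + -5*1 + -2*0 = 1
  c_6 = 0*-36 + 0*-18 + 0*-2 + 0*20 + 0*-11 + 0*1 + -1*0 = 0
  c_7 = 1*-36 + 0*-18 + -2*-2 + 2*20 + 0*-11 + -1*1 + 0*0 = 7
Base-2 expansion of each c_i:
  c_1 = 1 = 1·2^0
  c_2 = 1 = 1·2^0
  c_3 = 6 = 0·2^0 + 1·2^1 + 1·2^2
  c_4 = 11 = 1·2^0 + 1·2^1 + 0·2^2 + 1·2^3
  c_5 = 1 = 1·2^0
  c_6 = 0
  c_7 = 7 = 1·2^0 + 1·2^1 + 1·2^2
p-restricted factor λ_0 = (1, 1, 0, 1, 1, 0, 1)
p-restricted factor λ_1 = (0, 0, 1, 1, 0, 0, 1)
p-restricted factor λ_2 = (0, 0, 1, 0, 0, 0, 1)
p-restricted factor λ_3 = (0, 0, 0, 1, 0, 0, 0)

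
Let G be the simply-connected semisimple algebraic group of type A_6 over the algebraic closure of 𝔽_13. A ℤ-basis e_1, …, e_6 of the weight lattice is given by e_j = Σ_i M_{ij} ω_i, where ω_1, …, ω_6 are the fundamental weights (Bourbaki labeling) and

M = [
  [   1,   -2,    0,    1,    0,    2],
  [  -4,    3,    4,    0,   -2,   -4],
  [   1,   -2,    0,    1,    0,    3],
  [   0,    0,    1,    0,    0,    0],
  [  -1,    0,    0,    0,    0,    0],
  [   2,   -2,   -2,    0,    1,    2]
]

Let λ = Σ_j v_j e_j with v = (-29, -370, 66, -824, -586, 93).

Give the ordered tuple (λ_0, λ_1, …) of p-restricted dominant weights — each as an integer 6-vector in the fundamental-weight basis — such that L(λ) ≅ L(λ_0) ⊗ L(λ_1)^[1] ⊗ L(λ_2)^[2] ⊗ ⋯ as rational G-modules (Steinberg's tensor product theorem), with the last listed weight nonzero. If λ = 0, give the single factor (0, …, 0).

In the fundamental-weight basis, λ has coordinates c = M·v (v = (-29, -370, 66, -824, -586, 93)):
  c_1 = 1*-29 + -2*-370 + 0*66 + 1*-824 + 0*-586 + 2*93 = 73
  c_2 = -4*-29 + 3*-370 + 4*66 + 0*-824 + -2*-586 + -4*93 = 70
  c_3 = 1*-29 + -2*-370 + 0*66 + 1*-824 + 0*-586 + 3*93 = 166
  c_4 = 0*-29 + 0*-370 + 1*66 + 0*-824 + 0*-586 + 0*93 = 66
  c_5 = -1*-29 + 0*-370 + 0*66 + 0*-824 + 0*-586 + 0*93 = 29
  c_6 = 2*-29 + -2*-370 + -2*66 + 0*-824 + 1*-586 + 2*93 = 150
Base-13 expansion of each c_i:
  c_1 = 73 = 8·13^0 + 5·13^1
  c_2 = 70 = 5·13^0 + 5·13^1
  c_3 = 166 = 10·13^0 + 12·13^1
  c_4 = 66 = 1·13^0 + 5·13^1
  c_5 = 29 = 3·13^0 + 2·13^1
  c_6 = 150 = 7·13^0 + 11·13^1
p-restricted factor λ_0 = (8, 5, 10, 1, 3, 7)
p-restricted factor λ_1 = (5, 5, 12, 5, 2, 11)

((8, 5, 10, 1, 3, 7), (5, 5, 12, 5, 2, 11))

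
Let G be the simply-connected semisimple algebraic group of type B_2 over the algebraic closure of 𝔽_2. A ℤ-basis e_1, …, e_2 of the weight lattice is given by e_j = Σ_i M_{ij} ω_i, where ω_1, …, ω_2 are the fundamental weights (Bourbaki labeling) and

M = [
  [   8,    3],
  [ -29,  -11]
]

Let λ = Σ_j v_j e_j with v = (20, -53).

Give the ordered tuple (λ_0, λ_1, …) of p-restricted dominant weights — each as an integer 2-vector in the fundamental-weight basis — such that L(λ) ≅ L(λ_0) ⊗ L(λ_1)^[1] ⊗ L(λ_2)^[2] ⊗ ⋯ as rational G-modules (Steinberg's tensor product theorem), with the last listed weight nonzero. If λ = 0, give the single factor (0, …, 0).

((1, 1), (0, 1))

Compute c_i = Σ_j M_{ij} v_j with v = (20, -53):
  c_1 = 8*20 + 3*-53 = 1
  c_2 = -29*20 + -11*-53 = 3
Base-2 expansion of each c_i:
  c_1 = 1 = 1·2^0
  c_2 = 3 = 1·2^0 + 1·2^1
λ_0 = (1, 1)
λ_1 = (0, 1)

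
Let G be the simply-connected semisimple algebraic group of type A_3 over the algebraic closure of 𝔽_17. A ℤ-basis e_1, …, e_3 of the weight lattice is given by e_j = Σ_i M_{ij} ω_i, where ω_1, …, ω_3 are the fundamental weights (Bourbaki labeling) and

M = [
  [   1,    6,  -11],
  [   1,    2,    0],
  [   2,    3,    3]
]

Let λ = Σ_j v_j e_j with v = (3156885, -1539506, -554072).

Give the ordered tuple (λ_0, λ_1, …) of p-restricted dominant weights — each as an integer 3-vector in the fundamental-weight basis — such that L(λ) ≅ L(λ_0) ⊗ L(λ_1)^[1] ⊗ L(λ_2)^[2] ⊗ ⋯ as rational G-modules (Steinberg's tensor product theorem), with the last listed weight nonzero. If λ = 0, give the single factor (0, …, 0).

Change of basis e → ω: c = M·v where v = (3156885, -1539506, -554072):
  c_1 = 1·3156885 + (6)·(-1539506) + (-11)·(-554072) = 14641
  c_2 = 1·3156885 + (2)·(-1539506) + (0)·(-554072) = 77873
  c_3 = 2·3156885 + (3)·(-1539506) + (3)·(-554072) = 33036
Expand coordinatewise in base 17:
  c_1 = 14641 = 4·17^0 + 11·17^1 + 16·17^2 + 2·17^3
  c_2 = 77873 = 13·17^0 + 7·17^1 + 14·17^2 + 15·17^3
  c_3 = 33036 = 5·17^0 + 5·17^1 + 12·17^2 + 6·17^3
Factor λ_0 = (4, 13, 5)
Factor λ_1 = (11, 7, 5)
Factor λ_2 = (16, 14, 12)
Factor λ_3 = (2, 15, 6)

((4, 13, 5), (11, 7, 5), (16, 14, 12), (2, 15, 6))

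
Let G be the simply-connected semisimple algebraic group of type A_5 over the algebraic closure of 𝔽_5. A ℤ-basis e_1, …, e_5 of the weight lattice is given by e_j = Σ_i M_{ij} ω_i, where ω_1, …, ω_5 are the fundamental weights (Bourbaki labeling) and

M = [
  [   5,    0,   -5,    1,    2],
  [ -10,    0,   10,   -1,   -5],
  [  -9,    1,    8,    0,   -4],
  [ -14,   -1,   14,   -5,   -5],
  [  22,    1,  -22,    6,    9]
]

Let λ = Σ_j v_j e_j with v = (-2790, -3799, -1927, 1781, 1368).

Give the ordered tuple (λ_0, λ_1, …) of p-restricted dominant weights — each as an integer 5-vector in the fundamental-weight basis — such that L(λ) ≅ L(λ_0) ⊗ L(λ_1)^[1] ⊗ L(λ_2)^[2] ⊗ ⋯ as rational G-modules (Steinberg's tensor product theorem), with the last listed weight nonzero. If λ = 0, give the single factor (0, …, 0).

((2, 4, 3, 1, 3), (0, 1, 4, 2, 2), (3, 0, 1, 0, 3), (1, 0, 3, 1, 1))

In the fundamental-weight basis, λ has coordinates c = M·v (v = (-2790, -3799, -1927, 1781, 1368)):
  c_1 = (5)·(-2790) + (0)·(-3799) + (-5)·(-1927) + (1)·(1781) + (2)·(1368) = 202
  c_2 = (-10)·(-2790) + (0)·(-3799) + (10)·(-1927) + (-1)·(1781) + (-5)·(1368) = 9
  c_3 = (-9)·(-2790) + (1)·(-3799) + (8)·(-1927) + (0)·(1781) + (-4)·(1368) = 423
  c_4 = (-14)·(-2790) + (-1)·(-3799) + (14)·(-1927) + (-5)·(1781) + (-5)·(1368) = 136
  c_5 = (22)·(-2790) + (1)·(-3799) + (-22)·(-1927) + (6)·(1781) + (9)·(1368) = 213
p = 5; digits c_i = Σ_j d_{ij}·5^j, 0 ≤ d_{ij} < 5:
  c_1 = 202 = 2·5^0 + 0·5^1 + 3·5^2 + 1·5^3
  c_2 = 9 = 4·5^0 + 1·5^1
  c_3 = 423 = 3·5^0 + 4·5^1 + 1·5^2 + 3·5^3
  c_4 = 136 = 1·5^0 + 2·5^1 + 0·5^2 + 1·5^3
  c_5 = 213 = 3·5^0 + 2·5^1 + 3·5^2 + 1·5^3
λ_0 = (2, 4, 3, 1, 3)
λ_1 = (0, 1, 4, 2, 2)
λ_2 = (3, 0, 1, 0, 3)
λ_3 = (1, 0, 3, 1, 1)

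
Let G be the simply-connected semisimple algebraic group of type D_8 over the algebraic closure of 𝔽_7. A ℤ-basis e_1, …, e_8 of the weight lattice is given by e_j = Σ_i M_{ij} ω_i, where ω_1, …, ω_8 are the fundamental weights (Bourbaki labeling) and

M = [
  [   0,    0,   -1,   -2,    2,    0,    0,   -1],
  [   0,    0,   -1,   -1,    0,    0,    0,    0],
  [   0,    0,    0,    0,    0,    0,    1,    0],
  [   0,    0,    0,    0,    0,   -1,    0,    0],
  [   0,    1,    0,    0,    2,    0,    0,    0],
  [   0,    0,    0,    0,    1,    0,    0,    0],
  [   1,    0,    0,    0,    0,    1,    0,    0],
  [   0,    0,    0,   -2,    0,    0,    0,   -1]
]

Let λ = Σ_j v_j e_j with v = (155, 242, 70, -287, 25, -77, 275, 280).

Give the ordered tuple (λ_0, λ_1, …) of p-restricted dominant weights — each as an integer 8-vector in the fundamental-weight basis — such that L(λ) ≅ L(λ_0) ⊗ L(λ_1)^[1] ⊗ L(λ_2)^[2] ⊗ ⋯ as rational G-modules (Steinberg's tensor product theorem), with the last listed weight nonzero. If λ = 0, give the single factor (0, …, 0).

Converting to the ω-basis (c_i = row i of M dotted with v = (155, 242, 70, -287, 25, -77, 275, 280)):
  c_1 = (0)·(155) + (0)·(242) + (-1)·(70) + (-2)·(-287) + (2)·(25) + (0)·(-77) + (0)·(275) + (-1)·(280) = 274
  c_2 = (0)·(155) + (0)·(242) + (-1)·(70) + (-1)·(-287) + (0)·(25) + (0)·(-77) + (0)·(275) + (0)·(280) = 217
  c_3 = (0)·(155) + (0)·(242) + (0)·(70) + (0)·(-287) + (0)·(25) + (0)·(-77) + (1)·(275) + (0)·(280) = 275
  c_4 = (0)·(155) + (0)·(242) + (0)·(70) + (0)·(-287) + (0)·(25) + (-1)·(-77) + (0)·(275) + (0)·(280) = 77
  c_5 = (0)·(155) + (1)·(242) + (0)·(70) + (0)·(-287) + (2)·(25) + (0)·(-77) + (0)·(275) + (0)·(280) = 292
  c_6 = (0)·(155) + (0)·(242) + (0)·(70) + (0)·(-287) + (1)·(25) + (0)·(-77) + (0)·(275) + (0)·(280) = 25
  c_7 = (1)·(155) + (0)·(242) + (0)·(70) + (0)·(-287) + (0)·(25) + (1)·(-77) + (0)·(275) + (0)·(280) = 78
  c_8 = (0)·(155) + (0)·(242) + (0)·(70) + (-2)·(-287) + (0)·(25) + (0)·(-77) + (0)·(275) + (-1)·(280) = 294
Writing each c_i in base p = 7:
  c_1 = 274 = 1·7^0 + 4·7^1 + 5·7^2
  c_2 = 217 = 0·7^0 + 3·7^1 + 4·7^2
  c_3 = 275 = 2·7^0 + 4·7^1 + 5·7^2
  c_4 = 77 = 0·7^0 + 4·7^1 + 1·7^2
  c_5 = 292 = 5·7^0 + 6·7^1 + 5·7^2
  c_6 = 25 = 4·7^0 + 3·7^1
  c_7 = 78 = 1·7^0 + 4·7^1 + 1·7^2
  c_8 = 294 = 0·7^0 + 0·7^1 + 6·7^2
λ_0 = (1, 0, 2, 0, 5, 4, 1, 0)
λ_1 = (4, 3, 4, 4, 6, 3, 4, 0)
λ_2 = (5, 4, 5, 1, 5, 0, 1, 6)

((1, 0, 2, 0, 5, 4, 1, 0), (4, 3, 4, 4, 6, 3, 4, 0), (5, 4, 5, 1, 5, 0, 1, 6))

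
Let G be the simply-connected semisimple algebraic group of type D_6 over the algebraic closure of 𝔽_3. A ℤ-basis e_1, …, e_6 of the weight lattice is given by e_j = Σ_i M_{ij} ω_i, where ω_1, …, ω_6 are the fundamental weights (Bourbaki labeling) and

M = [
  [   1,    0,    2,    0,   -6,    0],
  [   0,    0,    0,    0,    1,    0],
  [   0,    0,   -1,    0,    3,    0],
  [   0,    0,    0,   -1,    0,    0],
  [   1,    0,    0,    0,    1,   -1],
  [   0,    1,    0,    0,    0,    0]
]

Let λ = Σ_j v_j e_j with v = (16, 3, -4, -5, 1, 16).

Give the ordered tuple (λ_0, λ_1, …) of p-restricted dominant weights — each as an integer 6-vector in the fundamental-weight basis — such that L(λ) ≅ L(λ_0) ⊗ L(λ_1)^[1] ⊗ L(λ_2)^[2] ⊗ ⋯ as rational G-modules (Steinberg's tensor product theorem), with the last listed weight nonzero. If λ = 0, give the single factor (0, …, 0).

In the fundamental-weight basis, λ has coordinates c = M·v (v = (16, 3, -4, -5, 1, 16)):
  c_1 = 1*16 + 0*3 + 2*-4 + 0*-5 + -6*1 + 0*16 = 2
  c_2 = 0*16 + 0*3 + 0*-4 + 0*-5 + 1*1 + 0*16 = 1
  c_3 = 0*16 + 0*3 + -1*-4 + 0*-5 + 3*1 + 0*16 = 7
  c_4 = 0*16 + 0*3 + 0*-4 + -1*-5 + 0*1 + 0*16 = 5
  c_5 = 1*16 + 0*3 + 0*-4 + 0*-5 + 1*1 + -1*16 = 1
  c_6 = 0*16 + 1*3 + 0*-4 + 0*-5 + 0*1 + 0*16 = 3
p = 3; digits c_i = Σ_j d_{ij}·3^j, 0 ≤ d_{ij} < 3:
  c_1 = 2 = 2·3^0
  c_2 = 1 = 1·3^0
  c_3 = 7 = 1·3^0 + 2·3^1
  c_4 = 5 = 2·3^0 + 1·3^1
  c_5 = 1 = 1·3^0
  c_6 = 3 = 0·3^0 + 1·3^1
λ_0 = (2, 1, 1, 2, 1, 0)
λ_1 = (0, 0, 2, 1, 0, 1)

((2, 1, 1, 2, 1, 0), (0, 0, 2, 1, 0, 1))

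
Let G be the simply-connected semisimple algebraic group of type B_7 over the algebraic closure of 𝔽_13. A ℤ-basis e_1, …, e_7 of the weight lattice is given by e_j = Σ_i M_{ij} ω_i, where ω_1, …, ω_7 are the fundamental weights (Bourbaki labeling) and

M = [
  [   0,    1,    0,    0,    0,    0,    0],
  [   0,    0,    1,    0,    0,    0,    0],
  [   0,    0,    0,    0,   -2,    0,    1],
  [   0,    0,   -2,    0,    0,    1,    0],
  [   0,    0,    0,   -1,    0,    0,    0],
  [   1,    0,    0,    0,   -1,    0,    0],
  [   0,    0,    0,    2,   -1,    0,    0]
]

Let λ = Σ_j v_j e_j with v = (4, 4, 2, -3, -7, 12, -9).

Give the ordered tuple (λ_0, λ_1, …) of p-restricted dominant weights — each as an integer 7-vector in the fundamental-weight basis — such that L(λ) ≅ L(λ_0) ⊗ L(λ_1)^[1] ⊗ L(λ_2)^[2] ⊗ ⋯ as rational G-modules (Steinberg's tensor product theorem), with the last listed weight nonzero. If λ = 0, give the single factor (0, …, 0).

In the fundamental-weight basis, λ has coordinates c = M·v (v = (4, 4, 2, -3, -7, 12, -9)):
  c_1 = 0*4 + 1*4 + 0*2 + 0*-3 + 0*-7 + 0*12 + 0*-9 = 4
  c_2 = 0*4 + 0*4 + 1*2 + 0*-3 + 0*-7 + 0*12 + 0*-9 = 2
  c_3 = 0*4 + 0*4 + 0*2 + 0*-3 + -2*-7 + 0*12 + 1*-9 = 5
  c_4 = 0*4 + 0*4 + -2*2 + 0*-3 + 0*-7 + 1*12 + 0*-9 = 8
  c_5 = 0*4 + 0*4 + 0*2 + -1*-3 + 0*-7 + 0*12 + 0*-9 = 3
  c_6 = 1*4 + 0*4 + 0*2 + 0*-3 + -1*-7 + 0*12 + 0*-9 = 11
  c_7 = 0*4 + 0*4 + 0*2 + 2*-3 + -1*-7 + 0*12 + 0*-9 = 1
p = 13; digits c_i = Σ_j d_{ij}·13^j, 0 ≤ d_{ij} < 13:
  c_1 = 4 = 4·13^0
  c_2 = 2 = 2·13^0
  c_3 = 5 = 5·13^0
  c_4 = 8 = 8·13^0
  c_5 = 3 = 3·13^0
  c_6 = 11 = 11·13^0
  c_7 = 1 = 1·13^0
Factor λ_0 = (4, 2, 5, 8, 3, 11, 1)

((4, 2, 5, 8, 3, 11, 1),)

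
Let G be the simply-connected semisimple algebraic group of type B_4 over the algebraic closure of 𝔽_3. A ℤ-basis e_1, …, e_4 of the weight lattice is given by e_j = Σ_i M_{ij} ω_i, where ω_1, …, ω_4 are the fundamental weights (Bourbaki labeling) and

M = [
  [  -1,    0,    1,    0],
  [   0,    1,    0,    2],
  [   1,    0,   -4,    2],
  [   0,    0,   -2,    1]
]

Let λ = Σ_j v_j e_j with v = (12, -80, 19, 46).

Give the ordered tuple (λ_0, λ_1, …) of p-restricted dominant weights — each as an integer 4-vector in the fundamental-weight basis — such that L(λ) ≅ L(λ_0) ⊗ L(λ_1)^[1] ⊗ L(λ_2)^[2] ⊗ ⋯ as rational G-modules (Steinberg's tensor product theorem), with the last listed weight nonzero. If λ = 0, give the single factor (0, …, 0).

((1, 0, 1, 2), (2, 1, 0, 2), (0, 1, 0, 0), (0, 0, 1, 0))

Change of basis e → ω: c = M·v where v = (12, -80, 19, 46):
  c_1 = -1*12 + 0*-80 + 1*19 + 0*46 = 7
  c_2 = 0*12 + 1*-80 + 0*19 + 2*46 = 12
  c_3 = 1*12 + 0*-80 + -4*19 + 2*46 = 28
  c_4 = 0*12 + 0*-80 + -2*19 + 1*46 = 8
Writing each c_i in base p = 3:
  c_1 = 7 = 1·3^0 + 2·3^1
  c_2 = 12 = 0·3^0 + 1·3^1 + 1·3^2
  c_3 = 28 = 1·3^0 + 0·3^1 + 0·3^2 + 1·3^3
  c_4 = 8 = 2·3^0 + 2·3^1
λ_0 = (1, 0, 1, 2)
λ_1 = (2, 1, 0, 2)
λ_2 = (0, 1, 0, 0)
λ_3 = (0, 0, 1, 0)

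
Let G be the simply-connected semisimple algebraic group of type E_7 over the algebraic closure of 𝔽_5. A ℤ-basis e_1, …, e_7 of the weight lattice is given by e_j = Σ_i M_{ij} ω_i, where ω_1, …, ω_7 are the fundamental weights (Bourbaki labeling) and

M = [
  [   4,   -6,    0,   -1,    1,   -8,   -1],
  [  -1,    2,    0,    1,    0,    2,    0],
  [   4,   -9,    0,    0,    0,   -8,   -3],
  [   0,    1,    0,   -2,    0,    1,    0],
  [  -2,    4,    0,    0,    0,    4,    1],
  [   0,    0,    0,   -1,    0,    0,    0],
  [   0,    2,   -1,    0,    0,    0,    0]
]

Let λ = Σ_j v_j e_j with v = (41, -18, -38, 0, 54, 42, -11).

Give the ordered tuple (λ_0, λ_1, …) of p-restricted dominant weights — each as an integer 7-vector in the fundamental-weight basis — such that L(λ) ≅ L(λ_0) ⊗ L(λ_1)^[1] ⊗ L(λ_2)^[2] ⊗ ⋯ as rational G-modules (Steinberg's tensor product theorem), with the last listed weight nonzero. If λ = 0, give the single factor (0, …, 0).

Change of basis e → ω: c = M·v where v = (41, -18, -38, 0, 54, 42, -11):
  c_1 = 4*41 + -6*-18 + 0*-38 + -1*0 + 1*54 + -8*42 + -1*-11 = 1
  c_2 = -1*41 + 2*-18 + 0*-38 + 1*0 + 0*54 + 2*42 + 0*-11 = 7
  c_3 = 4*41 + -9*-18 + 0*-38 + 0*0 + 0*54 + -8*42 + -3*-11 = 23
  c_4 = 0*41 + 1*-18 + 0*-38 + -2*0 + 0*54 + 1*42 + 0*-11 = 24
  c_5 = -2*41 + 4*-18 + 0*-38 + 0*0 + 0*54 + 4*42 + 1*-11 = 3
  c_6 = 0*41 + 0*-18 + 0*-38 + -1*0 + 0*54 + 0*42 + 0*-11 = 0
  c_7 = 0*41 + 2*-18 + -1*-38 + 0*0 + 0*54 + 0*42 + 0*-11 = 2
Writing each c_i in base p = 5:
  c_1 = 1 = 1·5^0
  c_2 = 7 = 2·5^0 + 1·5^1
  c_3 = 23 = 3·5^0 + 4·5^1
  c_4 = 24 = 4·5^0 + 4·5^1
  c_5 = 3 = 3·5^0
  c_6 = 0
  c_7 = 2 = 2·5^0
Factor λ_0 = (1, 2, 3, 4, 3, 0, 2)
Factor λ_1 = (0, 1, 4, 4, 0, 0, 0)

((1, 2, 3, 4, 3, 0, 2), (0, 1, 4, 4, 0, 0, 0))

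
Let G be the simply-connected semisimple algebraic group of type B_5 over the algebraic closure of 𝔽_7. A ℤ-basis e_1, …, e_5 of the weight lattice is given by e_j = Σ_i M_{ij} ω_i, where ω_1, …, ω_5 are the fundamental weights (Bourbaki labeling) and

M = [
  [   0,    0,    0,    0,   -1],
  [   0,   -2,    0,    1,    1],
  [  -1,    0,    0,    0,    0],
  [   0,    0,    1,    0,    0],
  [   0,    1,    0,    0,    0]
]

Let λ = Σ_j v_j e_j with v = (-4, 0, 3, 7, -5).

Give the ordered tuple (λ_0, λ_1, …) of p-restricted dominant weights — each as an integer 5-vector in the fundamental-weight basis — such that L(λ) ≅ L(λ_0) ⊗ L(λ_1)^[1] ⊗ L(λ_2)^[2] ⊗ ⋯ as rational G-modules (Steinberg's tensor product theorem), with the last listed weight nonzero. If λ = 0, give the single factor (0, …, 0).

((5, 2, 4, 3, 0),)

Change of basis e → ω: c = M·v where v = (-4, 0, 3, 7, -5):
  c_1 = (0)·(-4) + 0·0 + 0·3 + 0·7 + (-1)·(-5) = 5
  c_2 = (0)·(-4) + (-2)·(0) + 0·3 + 1·7 + (1)·(-5) = 2
  c_3 = (-1)·(-4) + 0·0 + 0·3 + 0·7 + (0)·(-5) = 4
  c_4 = (0)·(-4) + 0·0 + 1·3 + 0·7 + (0)·(-5) = 3
  c_5 = (0)·(-4) + 1·0 + 0·3 + 0·7 + (0)·(-5) = 0
p = 7; digits c_i = Σ_j d_{ij}·7^j, 0 ≤ d_{ij} < 7:
  c_1 = 5 = 5·7^0
  c_2 = 2 = 2·7^0
  c_3 = 4 = 4·7^0
  c_4 = 3 = 3·7^0
  c_5 = 0
p-restricted factor λ_0 = (5, 2, 4, 3, 0)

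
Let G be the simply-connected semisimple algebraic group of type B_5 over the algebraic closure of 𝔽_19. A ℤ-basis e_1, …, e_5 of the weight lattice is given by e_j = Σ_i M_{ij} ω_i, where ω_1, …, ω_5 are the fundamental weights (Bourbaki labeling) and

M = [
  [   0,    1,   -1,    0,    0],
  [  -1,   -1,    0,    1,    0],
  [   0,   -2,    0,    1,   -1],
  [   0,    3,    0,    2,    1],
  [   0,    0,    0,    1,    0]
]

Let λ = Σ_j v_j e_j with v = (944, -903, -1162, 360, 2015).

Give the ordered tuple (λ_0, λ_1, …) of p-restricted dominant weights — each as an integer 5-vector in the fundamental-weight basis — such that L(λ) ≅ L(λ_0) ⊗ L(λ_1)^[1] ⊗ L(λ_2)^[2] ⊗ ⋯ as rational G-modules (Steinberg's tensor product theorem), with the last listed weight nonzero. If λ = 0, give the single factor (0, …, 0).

((12, 15, 18, 7, 18), (13, 16, 7, 1, 18))

Compute c_i = Σ_j M_{ij} v_j with v = (944, -903, -1162, 360, 2015):
  c_1 = 0*944 + 1*-903 + -1*-1162 + 0*360 + 0*2015 = 259
  c_2 = -1*944 + -1*-903 + 0*-1162 + 1*360 + 0*2015 = 319
  c_3 = 0*944 + -2*-903 + 0*-1162 + 1*360 + -1*2015 = 151
  c_4 = 0*944 + 3*-903 + 0*-1162 + 2*360 + 1*2015 = 26
  c_5 = 0*944 + 0*-903 + 0*-1162 + 1*360 + 0*2015 = 360
Writing each c_i in base p = 19:
  c_1 = 259 = 12·19^0 + 13·19^1
  c_2 = 319 = 15·19^0 + 16·19^1
  c_3 = 151 = 18·19^0 + 7·19^1
  c_4 = 26 = 7·19^0 + 1·19^1
  c_5 = 360 = 18·19^0 + 18·19^1
Factor λ_0 = (12, 15, 18, 7, 18)
Factor λ_1 = (13, 16, 7, 1, 18)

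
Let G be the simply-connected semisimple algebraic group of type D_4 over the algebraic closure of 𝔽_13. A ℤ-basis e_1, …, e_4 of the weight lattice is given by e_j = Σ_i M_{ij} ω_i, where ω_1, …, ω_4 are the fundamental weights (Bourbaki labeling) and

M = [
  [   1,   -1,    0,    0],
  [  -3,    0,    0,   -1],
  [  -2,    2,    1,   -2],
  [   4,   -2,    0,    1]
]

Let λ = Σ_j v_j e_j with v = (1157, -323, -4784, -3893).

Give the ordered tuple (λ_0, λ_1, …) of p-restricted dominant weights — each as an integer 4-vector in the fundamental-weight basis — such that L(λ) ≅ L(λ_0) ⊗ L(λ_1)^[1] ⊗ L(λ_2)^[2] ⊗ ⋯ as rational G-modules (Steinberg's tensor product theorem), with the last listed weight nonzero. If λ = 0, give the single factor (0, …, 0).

((11, 6, 3, 3), (9, 6, 3, 2), (8, 2, 0, 8))

Change of basis e → ω: c = M·v where v = (1157, -323, -4784, -3893):
  c_1 = 1·1157 + (-1)·(-323) + (0)·(-4784) + (0)·(-3893) = 1480
  c_2 = (-3)·(1157) + (0)·(-323) + (0)·(-4784) + (-1)·(-3893) = 422
  c_3 = (-2)·(1157) + (2)·(-323) + (1)·(-4784) + (-2)·(-3893) = 42
  c_4 = 4·1157 + (-2)·(-323) + (0)·(-4784) + (1)·(-3893) = 1381
Writing each c_i in base p = 13:
  c_1 = 1480 = 11·13^0 + 9·13^1 + 8·13^2
  c_2 = 422 = 6·13^0 + 6·13^1 + 2·13^2
  c_3 = 42 = 3·13^0 + 3·13^1
  c_4 = 1381 = 3·13^0 + 2·13^1 + 8·13^2
λ_0 = (11, 6, 3, 3)
λ_1 = (9, 6, 3, 2)
λ_2 = (8, 2, 0, 8)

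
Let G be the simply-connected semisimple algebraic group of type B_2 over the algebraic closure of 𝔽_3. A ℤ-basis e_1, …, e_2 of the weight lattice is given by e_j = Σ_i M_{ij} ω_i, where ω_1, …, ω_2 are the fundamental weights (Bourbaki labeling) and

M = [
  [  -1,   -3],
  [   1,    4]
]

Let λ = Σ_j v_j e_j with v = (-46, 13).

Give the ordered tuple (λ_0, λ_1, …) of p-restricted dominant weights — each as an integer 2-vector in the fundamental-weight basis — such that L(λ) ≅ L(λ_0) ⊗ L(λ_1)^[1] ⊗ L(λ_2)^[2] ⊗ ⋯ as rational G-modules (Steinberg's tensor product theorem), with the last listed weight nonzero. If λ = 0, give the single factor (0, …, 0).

((1, 0), (2, 2))

In the fundamental-weight basis, λ has coordinates c = M·v (v = (-46, 13)):
  c_1 = -1*-46 + -3*13 = 7
  c_2 = 1*-46 + 4*13 = 6
Expand coordinatewise in base 3:
  c_1 = 7 = 1·3^0 + 2·3^1
  c_2 = 6 = 0·3^0 + 2·3^1
p-restricted factor λ_0 = (1, 0)
p-restricted factor λ_1 = (2, 2)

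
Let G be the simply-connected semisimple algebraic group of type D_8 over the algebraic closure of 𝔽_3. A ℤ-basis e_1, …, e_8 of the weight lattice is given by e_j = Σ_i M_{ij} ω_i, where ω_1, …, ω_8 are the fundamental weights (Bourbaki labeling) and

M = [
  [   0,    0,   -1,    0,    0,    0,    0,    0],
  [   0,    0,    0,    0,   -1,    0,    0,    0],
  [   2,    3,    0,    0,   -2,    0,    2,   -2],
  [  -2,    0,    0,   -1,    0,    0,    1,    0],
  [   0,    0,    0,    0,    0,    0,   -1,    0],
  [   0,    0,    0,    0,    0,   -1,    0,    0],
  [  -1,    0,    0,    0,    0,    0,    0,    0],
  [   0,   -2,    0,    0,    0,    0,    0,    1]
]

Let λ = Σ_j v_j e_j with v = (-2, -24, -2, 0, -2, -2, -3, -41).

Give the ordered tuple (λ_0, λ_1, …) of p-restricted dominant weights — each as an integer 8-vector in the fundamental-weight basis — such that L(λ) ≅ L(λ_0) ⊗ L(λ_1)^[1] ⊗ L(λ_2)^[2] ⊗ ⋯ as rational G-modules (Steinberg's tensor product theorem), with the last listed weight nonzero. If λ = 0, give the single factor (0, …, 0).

ω-coordinates c = M·v, v = (-2, -24, -2, 0, -2, -2, -3, -41):
  c_1 = (0)·(-2) + (0)·(-24) + (-1)·(-2) + 0·0 + (0)·(-2) + (0)·(-2) + (0)·(-3) + (0)·(-41) = 2
  c_2 = (0)·(-2) + (0)·(-24) + (0)·(-2) + 0·0 + (-1)·(-2) + (0)·(-2) + (0)·(-3) + (0)·(-41) = 2
  c_3 = (2)·(-2) + (3)·(-24) + (0)·(-2) + 0·0 + (-2)·(-2) + (0)·(-2) + (2)·(-3) + (-2)·(-41) = 4
  c_4 = (-2)·(-2) + (0)·(-24) + (0)·(-2) + (-1)·(0) + (0)·(-2) + (0)·(-2) + (1)·(-3) + (0)·(-41) = 1
  c_5 = (0)·(-2) + (0)·(-24) + (0)·(-2) + 0·0 + (0)·(-2) + (0)·(-2) + (-1)·(-3) + (0)·(-41) = 3
  c_6 = (0)·(-2) + (0)·(-24) + (0)·(-2) + 0·0 + (0)·(-2) + (-1)·(-2) + (0)·(-3) + (0)·(-41) = 2
  c_7 = (-1)·(-2) + (0)·(-24) + (0)·(-2) + 0·0 + (0)·(-2) + (0)·(-2) + (0)·(-3) + (0)·(-41) = 2
  c_8 = (0)·(-2) + (-2)·(-24) + (0)·(-2) + 0·0 + (0)·(-2) + (0)·(-2) + (0)·(-3) + (1)·(-41) = 7
Expand coordinatewise in base 3:
  c_1 = 2 = 2·3^0
  c_2 = 2 = 2·3^0
  c_3 = 4 = 1·3^0 + 1·3^1
  c_4 = 1 = 1·3^0
  c_5 = 3 = 0·3^0 + 1·3^1
  c_6 = 2 = 2·3^0
  c_7 = 2 = 2·3^0
  c_8 = 7 = 1·3^0 + 2·3^1
Factor λ_0 = (2, 2, 1, 1, 0, 2, 2, 1)
Factor λ_1 = (0, 0, 1, 0, 1, 0, 0, 2)

((2, 2, 1, 1, 0, 2, 2, 1), (0, 0, 1, 0, 1, 0, 0, 2))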